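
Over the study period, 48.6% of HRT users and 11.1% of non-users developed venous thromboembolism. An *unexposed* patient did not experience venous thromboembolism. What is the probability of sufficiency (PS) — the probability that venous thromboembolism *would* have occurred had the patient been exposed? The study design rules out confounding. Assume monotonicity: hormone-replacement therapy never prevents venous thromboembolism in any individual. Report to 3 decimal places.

p₁ = 0.486, p₀ = 0.111.
Under exogeneity and monotonicity, PS = (p₁ − p₀) / (1 − p₀).
PS = (0.486 − 0.111) / (1 − 0.111) = 0.375 / 0.889 ≈ 0.4218

PS ≈ 0.422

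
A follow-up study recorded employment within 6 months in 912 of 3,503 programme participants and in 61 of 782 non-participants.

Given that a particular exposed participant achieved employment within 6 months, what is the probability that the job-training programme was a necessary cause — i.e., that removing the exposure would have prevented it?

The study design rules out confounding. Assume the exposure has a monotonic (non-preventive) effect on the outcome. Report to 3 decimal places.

PN ≈ 0.700

p₁ = P(outcome | exposed) = 912/3503 = 0.26035
p₀ = P(outcome | unexposed) = 61/782 = 0.078005
Under exogeneity and monotonicity, PN = (p₁ − p₀) / p₁.
PN = (0.26035 − 0.078005) / 0.26035 = 0.18234 / 0.26035 ≈ 0.7004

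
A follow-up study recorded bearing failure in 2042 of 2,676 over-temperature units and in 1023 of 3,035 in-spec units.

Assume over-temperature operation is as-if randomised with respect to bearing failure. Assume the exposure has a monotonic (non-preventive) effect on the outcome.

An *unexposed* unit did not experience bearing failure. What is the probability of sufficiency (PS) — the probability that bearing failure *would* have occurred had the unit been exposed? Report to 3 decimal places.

PS ≈ 0.643

p₁ = P(outcome | exposed) = 2042/2676 = 0.76308
p₀ = P(outcome | unexposed) = 1023/3035 = 0.33707
Under exogeneity and monotonicity, PS = (p₁ − p₀) / (1 − p₀).
PS = (0.76308 − 0.33707) / (1 − 0.33707) = 0.42601 / 0.66293 ≈ 0.6426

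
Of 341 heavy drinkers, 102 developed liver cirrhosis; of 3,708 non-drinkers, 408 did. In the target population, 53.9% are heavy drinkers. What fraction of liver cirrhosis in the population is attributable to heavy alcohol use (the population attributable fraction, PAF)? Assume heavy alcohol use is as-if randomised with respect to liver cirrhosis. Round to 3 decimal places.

PAF ≈ 0.481

p₁ = P(outcome | exposed) = 102/341 = 0.29912
p₀ = P(outcome | unexposed) = 408/3708 = 0.11003
Overall risk P(Y=1) = π·p₁ + (1−π)·p₀ = 0.539×0.29912 + 0.461×0.11003 = 0.21195.
Under exogeneity, PAF = [P(Y=1) − p₀] / P(Y=1).
PAF = (0.21195 − 0.11003) / 0.21195 ≈ 0.4809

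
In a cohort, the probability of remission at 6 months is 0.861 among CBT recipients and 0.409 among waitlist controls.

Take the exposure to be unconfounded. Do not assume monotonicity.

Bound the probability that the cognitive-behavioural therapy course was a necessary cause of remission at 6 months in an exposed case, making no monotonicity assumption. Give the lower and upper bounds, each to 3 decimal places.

0.525 ≤ PN ≤ 0.686

Let p₁ = 0.861, p₀ = 0.409.
Under exogeneity alone the bounds on PN are max{0,(p₁−p₀)/p₁} ≤ PN ≤ min{1,(1−p₀)/p₁}.
  lower = (p₁ − p₀)/p₁ = 0.452 / 0.861 ≈ 0.5250
  upper = min{1, (1 − p₀)/p₁} = 0.591 / 0.861 ≈ 0.6864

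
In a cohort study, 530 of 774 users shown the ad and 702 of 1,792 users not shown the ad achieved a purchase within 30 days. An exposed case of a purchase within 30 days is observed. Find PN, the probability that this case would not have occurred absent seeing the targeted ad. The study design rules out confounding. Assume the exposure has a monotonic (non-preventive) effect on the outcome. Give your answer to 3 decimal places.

PN ≈ 0.428

p₁ = P(outcome | exposed) = 530/774 = 0.68475
p₀ = P(outcome | unexposed) = 702/1792 = 0.39174
Under exogeneity and monotonicity, PN = (p₁ − p₀) / p₁.
PN = (0.68475 − 0.39174) / 0.68475 = 0.29301 / 0.68475 ≈ 0.4279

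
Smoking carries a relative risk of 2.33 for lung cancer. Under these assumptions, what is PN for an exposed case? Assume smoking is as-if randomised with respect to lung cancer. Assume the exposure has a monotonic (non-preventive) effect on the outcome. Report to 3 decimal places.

PN ≈ 0.571

Under exogeneity and monotonicity, PN = (RR − 1) / RR = 1 − 1/RR.
PN = (2.33 − 1) / 2.33 = 1.33 / 2.33 ≈ 0.5708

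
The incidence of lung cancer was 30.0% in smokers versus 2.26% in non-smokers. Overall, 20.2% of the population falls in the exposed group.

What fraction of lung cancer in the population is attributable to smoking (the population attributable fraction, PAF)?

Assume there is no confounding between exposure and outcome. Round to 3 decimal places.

PAF ≈ 0.713

p₁ = 0.3, p₀ = 0.0226.
Overall risk P(Y=1) = π·p₁ + (1−π)·p₀ = 0.202×0.3 + 0.798×0.0226 = 0.078635.
Under exogeneity, PAF = [P(Y=1) − p₀] / P(Y=1).
PAF = (0.078635 − 0.0226) / 0.078635 ≈ 0.7126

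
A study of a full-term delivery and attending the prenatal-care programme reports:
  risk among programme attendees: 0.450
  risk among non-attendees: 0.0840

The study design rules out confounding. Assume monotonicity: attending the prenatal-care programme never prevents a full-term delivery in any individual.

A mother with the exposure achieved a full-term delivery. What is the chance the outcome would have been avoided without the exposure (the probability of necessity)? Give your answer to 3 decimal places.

Let p₁ = 0.45, p₀ = 0.084.
Under exogeneity and monotonicity, PN = (p₁ − p₀) / p₁.
PN = (0.45 − 0.084) / 0.45 = 0.366 / 0.45 ≈ 0.8133

PN ≈ 0.813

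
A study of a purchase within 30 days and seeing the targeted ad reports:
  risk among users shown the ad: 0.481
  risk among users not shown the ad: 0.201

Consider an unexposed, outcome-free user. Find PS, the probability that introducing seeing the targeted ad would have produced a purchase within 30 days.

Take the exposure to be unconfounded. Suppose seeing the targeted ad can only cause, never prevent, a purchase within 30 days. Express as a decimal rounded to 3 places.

PS ≈ 0.350

Let p₁ = 0.481, p₀ = 0.201.
Under exogeneity and monotonicity, PS = (p₁ − p₀) / (1 − p₀).
PS = (0.481 − 0.201) / (1 − 0.201) = 0.28 / 0.799 ≈ 0.3504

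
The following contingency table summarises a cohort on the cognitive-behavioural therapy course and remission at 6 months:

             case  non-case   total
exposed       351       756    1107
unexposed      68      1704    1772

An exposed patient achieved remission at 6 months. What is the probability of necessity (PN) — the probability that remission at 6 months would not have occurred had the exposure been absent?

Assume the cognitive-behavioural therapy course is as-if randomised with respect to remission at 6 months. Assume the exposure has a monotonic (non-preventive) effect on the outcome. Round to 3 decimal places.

p₁ = P(outcome | exposed) = 351/1107 = 0.31707
p₀ = P(outcome | unexposed) = 68/1772 = 0.038375
Under exogeneity and monotonicity, PN = (p₁ − p₀) / p₁.
PN = (0.31707 − 0.038375) / 0.31707 = 0.2787 / 0.31707 ≈ 0.8790

PN ≈ 0.879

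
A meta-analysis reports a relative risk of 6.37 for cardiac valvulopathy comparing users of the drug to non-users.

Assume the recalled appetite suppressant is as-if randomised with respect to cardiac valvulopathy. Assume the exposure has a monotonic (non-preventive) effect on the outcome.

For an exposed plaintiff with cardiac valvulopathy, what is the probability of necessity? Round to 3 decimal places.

Under exogeneity and monotonicity, PN = (RR − 1) / RR = 1 − 1/RR.
PN = (6.37 − 1) / 6.37 = 5.37 / 6.37 ≈ 0.8430

PN ≈ 0.843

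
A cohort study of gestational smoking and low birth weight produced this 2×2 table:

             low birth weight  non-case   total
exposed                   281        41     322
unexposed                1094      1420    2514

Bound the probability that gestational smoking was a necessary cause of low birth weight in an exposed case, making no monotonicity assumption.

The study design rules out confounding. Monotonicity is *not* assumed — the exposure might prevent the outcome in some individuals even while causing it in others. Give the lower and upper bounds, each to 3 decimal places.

p₁ = P(outcome | exposed) = 281/322 = 0.87267
p₀ = P(outcome | unexposed) = 1094/2514 = 0.43516
Under exogeneity alone the bounds on PN are max{0,(p₁−p₀)/p₁} ≤ PN ≤ min{1,(1−p₀)/p₁}.
  lower = (p₁ − p₀)/p₁ = 0.43751 / 0.87267 ≈ 0.5013
  upper = min{1, (1 − p₀)/p₁} = 0.56484 / 0.87267 ≈ 0.6473

0.501 ≤ PN ≤ 0.647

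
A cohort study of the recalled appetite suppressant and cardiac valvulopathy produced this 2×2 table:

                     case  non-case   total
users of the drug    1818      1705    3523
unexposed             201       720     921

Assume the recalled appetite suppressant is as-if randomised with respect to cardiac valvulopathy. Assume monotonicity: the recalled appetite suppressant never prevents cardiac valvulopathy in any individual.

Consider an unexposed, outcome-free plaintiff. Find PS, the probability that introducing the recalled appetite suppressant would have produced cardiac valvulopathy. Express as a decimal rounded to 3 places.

p₁ = P(outcome | exposed) = 1818/3523 = 0.51604
p₀ = P(outcome | unexposed) = 201/921 = 0.21824
Under exogeneity and monotonicity, PS = (p₁ − p₀)/(1 − p₀).
PS = (0.51604 − 0.21824) / 0.78176 ≈ 0.3809

PS ≈ 0.381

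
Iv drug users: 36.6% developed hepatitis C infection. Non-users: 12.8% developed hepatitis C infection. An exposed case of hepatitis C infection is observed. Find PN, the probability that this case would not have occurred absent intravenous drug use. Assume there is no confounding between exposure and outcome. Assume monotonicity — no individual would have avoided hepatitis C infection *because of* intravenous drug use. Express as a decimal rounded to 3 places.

PN ≈ 0.650

p₁ = 0.366, p₀ = 0.128.
Under exogeneity and monotonicity, PN = (p₁ − p₀) / p₁.
PN = (0.366 − 0.128) / 0.366 = 0.238 / 0.366 ≈ 0.6503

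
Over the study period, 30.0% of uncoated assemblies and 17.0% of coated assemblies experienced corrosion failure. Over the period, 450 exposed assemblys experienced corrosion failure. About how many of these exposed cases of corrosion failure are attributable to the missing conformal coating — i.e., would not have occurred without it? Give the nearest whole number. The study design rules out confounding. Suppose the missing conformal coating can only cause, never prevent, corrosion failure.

about 195 cases

p₁ = 0.3, p₀ = 0.17.
PN = (p₁ − p₀)/p₁ = (0.3 − 0.17) / 0.3 ≈ 0.43333.
Attributable cases ≈ PN × (exposed cases) = 0.43333 × 450 ≈ 195.00.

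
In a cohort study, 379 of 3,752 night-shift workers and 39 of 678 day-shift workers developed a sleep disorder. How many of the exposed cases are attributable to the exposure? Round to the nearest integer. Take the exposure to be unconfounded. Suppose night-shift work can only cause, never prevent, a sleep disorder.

p₁ = P(outcome | exposed) = 379/3752 = 0.10101
p₀ = P(outcome | unexposed) = 39/678 = 0.057522
PN = (p₁ − p₀)/p₁ = (0.10101 − 0.057522) / 0.10101 ≈ 0.43055.
Attributable cases ≈ PN × (exposed cases) = 0.43055 × 379 ≈ 163.18.

about 163 cases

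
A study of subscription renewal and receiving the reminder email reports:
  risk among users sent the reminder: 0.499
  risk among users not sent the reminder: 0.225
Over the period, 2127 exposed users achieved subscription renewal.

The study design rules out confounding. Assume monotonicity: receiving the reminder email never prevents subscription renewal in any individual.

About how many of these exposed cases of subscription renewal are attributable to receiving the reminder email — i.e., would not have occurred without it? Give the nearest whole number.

Let p₁ = 0.499, p₀ = 0.225.
PN = (p₁ − p₀)/p₁ = (0.499 − 0.225) / 0.499 ≈ 0.54910.
Attributable cases ≈ PN × (exposed cases) = 0.54910 × 2127 ≈ 1167.93.

about 1168 cases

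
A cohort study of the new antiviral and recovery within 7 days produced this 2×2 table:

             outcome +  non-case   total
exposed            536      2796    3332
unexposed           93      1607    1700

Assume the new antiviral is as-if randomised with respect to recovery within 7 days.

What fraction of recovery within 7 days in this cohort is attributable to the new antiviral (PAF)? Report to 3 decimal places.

p₁ = P(outcome | exposed) = 536/3332 = 0.16086
p₀ = P(outcome | unexposed) = 93/1700 = 0.054706
Exposure prevalence π = 3332/5032 = 0.66216; overall risk P(Y=1) = 0.125.
Under exogeneity, PAF = [P(Y=1) − p₀]/P(Y=1).
PAF = (0.125 − 0.054706) / 0.125 ≈ 0.5624

PAF ≈ 0.562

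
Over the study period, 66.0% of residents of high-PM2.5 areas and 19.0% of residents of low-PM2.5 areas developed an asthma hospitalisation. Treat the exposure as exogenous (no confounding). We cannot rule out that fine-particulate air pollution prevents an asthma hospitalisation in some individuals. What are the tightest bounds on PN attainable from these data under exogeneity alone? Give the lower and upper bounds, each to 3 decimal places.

0.712 ≤ PN ≤ 1.000

p₁ = 0.66, p₀ = 0.19.
Under exogeneity alone the bounds on PN are max{0,(p₁−p₀)/p₁} ≤ PN ≤ min{1,(1−p₀)/p₁}.
  lower = (p₁ − p₀)/p₁ = 0.47 / 0.66 ≈ 0.7121
  upper = min{1, (1 − p₀)/p₁} = 0.81 / 0.66 ≈ 1.2273 → capped at 1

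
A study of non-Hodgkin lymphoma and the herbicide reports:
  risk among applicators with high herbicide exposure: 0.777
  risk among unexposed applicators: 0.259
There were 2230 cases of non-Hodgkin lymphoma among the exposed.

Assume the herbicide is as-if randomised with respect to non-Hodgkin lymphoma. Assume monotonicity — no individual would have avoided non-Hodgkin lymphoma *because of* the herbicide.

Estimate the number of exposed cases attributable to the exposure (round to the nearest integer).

Let p₁ = 0.777, p₀ = 0.259.
PN = (p₁ − p₀)/p₁ = (0.777 − 0.259) / 0.777 ≈ 0.66667.
Attributable cases ≈ PN × (exposed cases) = 0.66667 × 2230 ≈ 1486.67.

about 1487 cases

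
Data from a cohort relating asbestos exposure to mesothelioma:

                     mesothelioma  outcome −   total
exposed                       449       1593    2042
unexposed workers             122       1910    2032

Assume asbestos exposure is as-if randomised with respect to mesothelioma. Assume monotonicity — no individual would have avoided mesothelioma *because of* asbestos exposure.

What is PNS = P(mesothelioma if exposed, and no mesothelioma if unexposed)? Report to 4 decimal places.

p₁ = P(outcome | exposed) = 449/2042 = 0.21988
p₀ = P(outcome | unexposed) = 122/2032 = 0.060039
Under exogeneity and monotonicity, PNS = p₁ − p₀.
PNS = 0.21988 − 0.060039 = 0.15984

PNS ≈ 0.1598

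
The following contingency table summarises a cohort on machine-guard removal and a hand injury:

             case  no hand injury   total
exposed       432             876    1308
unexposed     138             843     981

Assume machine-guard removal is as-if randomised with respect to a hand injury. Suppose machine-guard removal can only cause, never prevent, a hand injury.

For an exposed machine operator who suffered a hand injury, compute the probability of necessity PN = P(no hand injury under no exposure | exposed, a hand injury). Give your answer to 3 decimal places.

PN ≈ 0.574

p₁ = P(outcome | exposed) = 432/1308 = 0.33028
p₀ = P(outcome | unexposed) = 138/981 = 0.14067
Under exogeneity and monotonicity, PN = (p₁ − p₀)/p₁.
PN = (0.33028 − 0.14067) / 0.33028 ≈ 0.5741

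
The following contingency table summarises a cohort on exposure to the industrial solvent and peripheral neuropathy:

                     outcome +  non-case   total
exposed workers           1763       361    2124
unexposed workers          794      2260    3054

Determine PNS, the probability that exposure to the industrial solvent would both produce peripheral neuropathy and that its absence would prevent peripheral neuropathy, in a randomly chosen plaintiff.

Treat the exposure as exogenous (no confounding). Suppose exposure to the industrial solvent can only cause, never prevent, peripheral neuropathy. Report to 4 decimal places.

p₁ = P(outcome | exposed) = 1763/2124 = 0.83004
p₀ = P(outcome | unexposed) = 794/3054 = 0.25999
Under exogeneity and monotonicity, PNS = p₁ − p₀.
PNS = 0.83004 − 0.25999 = 0.57005

PNS ≈ 0.5701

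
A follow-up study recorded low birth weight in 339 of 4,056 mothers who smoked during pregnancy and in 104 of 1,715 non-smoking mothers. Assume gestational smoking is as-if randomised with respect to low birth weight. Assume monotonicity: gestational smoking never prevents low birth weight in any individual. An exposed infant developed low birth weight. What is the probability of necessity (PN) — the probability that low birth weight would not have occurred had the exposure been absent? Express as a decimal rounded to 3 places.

PN ≈ 0.274

p₁ = P(outcome | exposed) = 339/4056 = 0.08358
p₀ = P(outcome | unexposed) = 104/1715 = 0.060641
Under exogeneity and monotonicity, PN = (p₁ − p₀) / p₁.
PN = (0.08358 − 0.060641) / 0.08358 = 0.022938 / 0.08358 ≈ 0.2744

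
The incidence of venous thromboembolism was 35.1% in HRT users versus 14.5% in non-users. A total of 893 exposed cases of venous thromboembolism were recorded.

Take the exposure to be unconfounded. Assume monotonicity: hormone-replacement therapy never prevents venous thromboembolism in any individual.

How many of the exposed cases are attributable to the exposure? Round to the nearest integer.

about 524 cases

p₁ = 0.351, p₀ = 0.145.
PN = (p₁ − p₀)/p₁ = (0.351 − 0.145) / 0.351 ≈ 0.58689.
Attributable cases ≈ PN × (exposed cases) = 0.58689 × 893 ≈ 524.10.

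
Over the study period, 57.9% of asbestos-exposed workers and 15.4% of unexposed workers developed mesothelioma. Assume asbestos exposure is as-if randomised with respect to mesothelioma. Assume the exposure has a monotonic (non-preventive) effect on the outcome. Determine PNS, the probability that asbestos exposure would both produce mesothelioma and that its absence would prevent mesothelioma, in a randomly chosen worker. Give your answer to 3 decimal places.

p₁ = 0.579, p₀ = 0.154.
Under exogeneity and monotonicity, PNS = p₁ − p₀.
PNS = 0.579 − 0.154 = 0.425

PNS ≈ 0.425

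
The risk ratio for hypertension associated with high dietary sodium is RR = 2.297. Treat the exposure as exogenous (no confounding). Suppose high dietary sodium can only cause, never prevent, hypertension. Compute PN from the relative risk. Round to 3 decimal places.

Under exogeneity and monotonicity, PN = (RR − 1) / RR = 1 − 1/RR.
PN = (2.297 − 1) / 2.297 = 1.297 / 2.297 ≈ 0.5646

PN ≈ 0.565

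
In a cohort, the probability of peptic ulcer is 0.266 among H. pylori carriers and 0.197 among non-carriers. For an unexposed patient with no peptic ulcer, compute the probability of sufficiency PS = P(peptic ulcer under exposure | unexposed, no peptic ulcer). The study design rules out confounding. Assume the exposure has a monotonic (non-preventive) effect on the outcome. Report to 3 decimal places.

Let p₁ = 0.266, p₀ = 0.197.
Under exogeneity and monotonicity, PS = (p₁ − p₀) / (1 − p₀).
PS = (0.266 − 0.197) / (1 − 0.197) = 0.069 / 0.803 ≈ 0.0859

PS ≈ 0.086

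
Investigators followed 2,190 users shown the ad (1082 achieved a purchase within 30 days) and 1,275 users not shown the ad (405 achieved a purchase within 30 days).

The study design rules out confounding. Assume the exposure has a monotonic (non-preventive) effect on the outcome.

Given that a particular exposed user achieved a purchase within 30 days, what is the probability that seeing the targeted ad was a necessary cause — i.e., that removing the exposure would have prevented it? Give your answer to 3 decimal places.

PN ≈ 0.357

p₁ = P(outcome | exposed) = 1082/2190 = 0.49406
p₀ = P(outcome | unexposed) = 405/1275 = 0.31765
Under exogeneity and monotonicity, PN = (p₁ − p₀) / p₁.
PN = (0.49406 − 0.31765) / 0.49406 = 0.17642 / 0.49406 ≈ 0.3571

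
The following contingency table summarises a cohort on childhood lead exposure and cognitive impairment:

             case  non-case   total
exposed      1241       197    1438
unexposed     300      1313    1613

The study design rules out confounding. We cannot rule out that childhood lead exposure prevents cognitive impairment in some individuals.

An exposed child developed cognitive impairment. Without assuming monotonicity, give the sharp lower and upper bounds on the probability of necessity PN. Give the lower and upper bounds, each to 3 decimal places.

0.784 ≤ PN ≤ 0.943

p₁ = P(outcome | exposed) = 1241/1438 = 0.863
p₀ = P(outcome | unexposed) = 300/1613 = 0.18599
Under exogeneity alone the bounds on PN are max{0,(p₁−p₀)/p₁} ≤ PN ≤ min{1,(1−p₀)/p₁}.
  lower = (p₁ − p₀)/p₁ = 0.67702 / 0.863 ≈ 0.7845
  upper = min{1, (1 − p₀)/p₁} = 0.81401 / 0.863 ≈ 0.9432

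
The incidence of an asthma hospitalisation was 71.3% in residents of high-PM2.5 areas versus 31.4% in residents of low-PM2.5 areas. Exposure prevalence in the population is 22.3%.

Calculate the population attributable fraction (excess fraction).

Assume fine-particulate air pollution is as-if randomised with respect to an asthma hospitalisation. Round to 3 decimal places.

p₁ = 0.713, p₀ = 0.314.
Overall risk P(Y=1) = π·p₁ + (1−π)·p₀ = 0.223×0.713 + 0.777×0.314 = 0.40298.
Under exogeneity, PAF = [P(Y=1) − p₀] / P(Y=1).
PAF = (0.40298 − 0.314) / 0.40298 ≈ 0.2208

PAF ≈ 0.221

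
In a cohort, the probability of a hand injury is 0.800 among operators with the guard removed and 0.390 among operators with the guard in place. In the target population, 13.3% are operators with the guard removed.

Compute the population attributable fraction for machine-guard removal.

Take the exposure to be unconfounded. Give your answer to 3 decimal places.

Let p₁ = 0.8, p₀ = 0.39.
Overall risk P(Y=1) = π·p₁ + (1−π)·p₀ = 0.133×0.8 + 0.867×0.39 = 0.44453.
Under exogeneity, PAF = [P(Y=1) − p₀] / P(Y=1).
PAF = (0.44453 − 0.39) / 0.44453 ≈ 0.1227

PAF ≈ 0.123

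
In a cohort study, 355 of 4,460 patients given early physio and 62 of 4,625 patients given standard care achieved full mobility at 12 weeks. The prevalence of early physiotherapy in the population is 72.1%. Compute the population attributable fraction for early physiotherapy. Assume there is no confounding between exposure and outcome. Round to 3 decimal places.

PAF ≈ 0.781

p₁ = P(outcome | exposed) = 355/4460 = 0.079596
p₀ = P(outcome | unexposed) = 62/4625 = 0.013405
Overall risk P(Y=1) = π·p₁ + (1−π)·p₀ = 0.721×0.079596 + 0.279×0.013405 = 0.061129.
Under exogeneity, PAF = [P(Y=1) − p₀] / P(Y=1).
PAF = (0.061129 − 0.013405) / 0.061129 ≈ 0.7807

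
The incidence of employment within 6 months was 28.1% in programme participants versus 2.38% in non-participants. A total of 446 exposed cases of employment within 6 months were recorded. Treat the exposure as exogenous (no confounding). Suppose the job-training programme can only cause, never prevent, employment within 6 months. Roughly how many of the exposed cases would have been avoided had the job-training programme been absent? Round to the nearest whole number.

about 408 cases

p₁ = 0.281, p₀ = 0.0238.
PN = (p₁ − p₀)/p₁ = (0.281 − 0.0238) / 0.281 ≈ 0.91530.
Attributable cases ≈ PN × (exposed cases) = 0.91530 × 446 ≈ 408.22.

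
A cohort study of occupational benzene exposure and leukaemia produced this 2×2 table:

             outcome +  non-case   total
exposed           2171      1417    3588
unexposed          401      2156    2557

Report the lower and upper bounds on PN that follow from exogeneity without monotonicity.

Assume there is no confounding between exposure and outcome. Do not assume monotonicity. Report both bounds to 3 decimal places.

0.741 ≤ PN ≤ 1.000

p₁ = P(outcome | exposed) = 2171/3588 = 0.60507
p₀ = P(outcome | unexposed) = 401/2557 = 0.15682
Under exogeneity alone the bounds on PN are max{0,(p₁−p₀)/p₁} ≤ PN ≤ min{1,(1−p₀)/p₁}.
  lower = (p₁ − p₀)/p₁ = 0.44825 / 0.60507 ≈ 0.7408
  upper = min{1, (1 − p₀)/p₁} = 0.84318 / 0.60507 ≈ 1.3935 → capped at 1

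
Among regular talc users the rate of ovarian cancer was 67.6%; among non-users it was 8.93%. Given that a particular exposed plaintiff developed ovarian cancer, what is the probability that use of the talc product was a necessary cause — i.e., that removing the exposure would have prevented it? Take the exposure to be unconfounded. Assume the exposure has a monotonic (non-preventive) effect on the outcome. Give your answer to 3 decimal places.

PN ≈ 0.868

p₁ = 0.676, p₀ = 0.0893.
Under exogeneity and monotonicity, PN = (p₁ − p₀) / p₁.
PN = (0.676 − 0.0893) / 0.676 = 0.5867 / 0.676 ≈ 0.8679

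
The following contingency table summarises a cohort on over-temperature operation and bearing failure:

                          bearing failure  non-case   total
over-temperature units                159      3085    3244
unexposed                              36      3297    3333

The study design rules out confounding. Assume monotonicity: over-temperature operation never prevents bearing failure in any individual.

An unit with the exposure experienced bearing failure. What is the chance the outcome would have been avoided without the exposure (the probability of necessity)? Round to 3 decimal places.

p₁ = P(outcome | exposed) = 159/3244 = 0.049014
p₀ = P(outcome | unexposed) = 36/3333 = 0.010801
Under exogeneity and monotonicity, PN = (p₁ − p₀)/p₁.
PN = (0.049014 − 0.010801) / 0.049014 ≈ 0.7796

PN ≈ 0.780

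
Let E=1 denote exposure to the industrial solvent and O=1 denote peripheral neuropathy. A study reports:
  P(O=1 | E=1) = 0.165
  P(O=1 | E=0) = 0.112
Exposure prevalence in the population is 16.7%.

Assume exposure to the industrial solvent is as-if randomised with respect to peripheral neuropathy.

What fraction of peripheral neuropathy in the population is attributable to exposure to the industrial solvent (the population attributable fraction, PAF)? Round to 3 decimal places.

Let p₁ = 0.165, p₀ = 0.112.
Overall risk P(Y=1) = π·p₁ + (1−π)·p₀ = 0.167×0.165 + 0.833×0.112 = 0.12085.
Under exogeneity, PAF = [P(Y=1) − p₀] / P(Y=1).
PAF = (0.12085 − 0.112) / 0.12085 ≈ 0.0732

PAF ≈ 0.073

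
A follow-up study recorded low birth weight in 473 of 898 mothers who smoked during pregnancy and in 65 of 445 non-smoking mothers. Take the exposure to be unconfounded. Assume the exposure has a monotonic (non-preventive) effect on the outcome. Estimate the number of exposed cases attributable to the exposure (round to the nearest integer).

about 342 cases

p₁ = P(outcome | exposed) = 473/898 = 0.52673
p₀ = P(outcome | unexposed) = 65/445 = 0.14607
PN = (p₁ − p₀)/p₁ = (0.52673 − 0.14607) / 0.52673 ≈ 0.72269.
Attributable cases ≈ PN × (exposed cases) = 0.72269 × 473 ≈ 341.83.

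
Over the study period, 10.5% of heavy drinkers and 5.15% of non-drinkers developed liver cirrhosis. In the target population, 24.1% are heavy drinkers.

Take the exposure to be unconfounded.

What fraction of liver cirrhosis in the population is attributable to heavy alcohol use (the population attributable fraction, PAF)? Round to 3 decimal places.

p₁ = 0.105, p₀ = 0.0515.
Overall risk P(Y=1) = π·p₁ + (1−π)·p₀ = 0.241×0.105 + 0.759×0.0515 = 0.064394.
Under exogeneity, PAF = [P(Y=1) − p₀] / P(Y=1).
PAF = (0.064394 − 0.0515) / 0.064394 ≈ 0.2002

PAF ≈ 0.200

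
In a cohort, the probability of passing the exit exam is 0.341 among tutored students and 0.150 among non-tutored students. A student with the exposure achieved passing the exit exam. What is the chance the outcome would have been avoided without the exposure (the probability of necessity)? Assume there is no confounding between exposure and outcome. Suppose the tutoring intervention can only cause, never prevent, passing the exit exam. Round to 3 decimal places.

PN ≈ 0.560

Let p₁ = 0.341, p₀ = 0.15.
Under exogeneity and monotonicity, PN = (p₁ − p₀) / p₁.
PN = (0.341 − 0.15) / 0.341 = 0.191 / 0.341 ≈ 0.5601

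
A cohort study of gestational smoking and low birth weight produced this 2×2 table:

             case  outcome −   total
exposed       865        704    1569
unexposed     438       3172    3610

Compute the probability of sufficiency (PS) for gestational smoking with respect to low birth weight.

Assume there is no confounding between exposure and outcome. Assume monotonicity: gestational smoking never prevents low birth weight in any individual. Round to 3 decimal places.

PS ≈ 0.489

p₁ = P(outcome | exposed) = 865/1569 = 0.55131
p₀ = P(outcome | unexposed) = 438/3610 = 0.12133
Under exogeneity and monotonicity, PS = (p₁ − p₀) / (1 − p₀).
PS = (0.55131 − 0.12133) / (1 − 0.12133) = 0.42998 / 0.87867 ≈ 0.4893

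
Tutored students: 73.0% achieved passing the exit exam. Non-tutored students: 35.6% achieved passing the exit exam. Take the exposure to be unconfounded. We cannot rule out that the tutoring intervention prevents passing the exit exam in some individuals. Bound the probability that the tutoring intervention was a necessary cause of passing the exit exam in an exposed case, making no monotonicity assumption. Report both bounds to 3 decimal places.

p₁ = 0.73, p₀ = 0.356.
Under exogeneity alone the bounds on PN are max{0,(p₁−p₀)/p₁} ≤ PN ≤ min{1,(1−p₀)/p₁}.
  lower = (p₁ − p₀)/p₁ = 0.374 / 0.73 ≈ 0.5123
  upper = min{1, (1 − p₀)/p₁} = 0.644 / 0.73 ≈ 0.8822

0.512 ≤ PN ≤ 0.882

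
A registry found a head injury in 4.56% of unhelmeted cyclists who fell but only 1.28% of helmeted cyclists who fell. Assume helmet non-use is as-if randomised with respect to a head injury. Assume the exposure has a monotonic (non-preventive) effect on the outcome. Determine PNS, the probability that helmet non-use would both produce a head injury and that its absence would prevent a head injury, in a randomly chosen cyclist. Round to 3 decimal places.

p₁ = 0.0456, p₀ = 0.0128.
Under exogeneity and monotonicity, PNS = p₁ − p₀.
PNS = 0.0456 − 0.0128 = 0.0328

PNS ≈ 0.033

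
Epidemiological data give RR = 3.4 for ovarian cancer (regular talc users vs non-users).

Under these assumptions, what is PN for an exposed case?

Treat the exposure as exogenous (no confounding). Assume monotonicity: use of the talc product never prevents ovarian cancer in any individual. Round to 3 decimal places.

Under exogeneity and monotonicity, PN = (RR − 1) / RR = 1 − 1/RR.
PN = (3.4 − 1) / 3.4 = 2.4 / 3.4 ≈ 0.7059

PN ≈ 0.706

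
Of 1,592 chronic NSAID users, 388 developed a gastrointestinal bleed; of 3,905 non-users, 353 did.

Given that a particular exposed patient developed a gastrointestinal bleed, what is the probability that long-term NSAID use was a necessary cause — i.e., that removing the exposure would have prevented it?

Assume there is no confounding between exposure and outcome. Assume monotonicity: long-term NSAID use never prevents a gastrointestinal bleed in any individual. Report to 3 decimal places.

p₁ = P(outcome | exposed) = 388/1592 = 0.24372
p₀ = P(outcome | unexposed) = 353/3905 = 0.090397
Under exogeneity and monotonicity, PN = (p₁ − p₀) / p₁.
PN = (0.24372 − 0.090397) / 0.24372 = 0.15332 / 0.24372 ≈ 0.6291

PN ≈ 0.629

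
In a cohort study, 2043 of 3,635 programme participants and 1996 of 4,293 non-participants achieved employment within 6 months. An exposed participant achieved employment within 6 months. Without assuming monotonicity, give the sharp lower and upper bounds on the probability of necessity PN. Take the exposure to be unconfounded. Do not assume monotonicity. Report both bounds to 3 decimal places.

0.173 ≤ PN ≤ 0.952

p₁ = P(outcome | exposed) = 2043/3635 = 0.56204
p₀ = P(outcome | unexposed) = 1996/4293 = 0.46494
Under exogeneity alone the bounds on PN are max{0,(p₁−p₀)/p₁} ≤ PN ≤ min{1,(1−p₀)/p₁}.
  lower = (p₁ − p₀)/p₁ = 0.097093 / 0.56204 ≈ 0.1728
  upper = min{1, (1 − p₀)/p₁} = 0.53506 / 0.56204 ≈ 0.9520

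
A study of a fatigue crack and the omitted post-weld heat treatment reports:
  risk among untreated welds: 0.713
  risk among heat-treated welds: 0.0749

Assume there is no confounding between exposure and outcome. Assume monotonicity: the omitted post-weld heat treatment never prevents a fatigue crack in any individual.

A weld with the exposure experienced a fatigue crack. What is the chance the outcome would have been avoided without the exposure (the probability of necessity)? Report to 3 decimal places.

Let p₁ = 0.713, p₀ = 0.0749.
Under exogeneity and monotonicity, PN = (p₁ − p₀) / p₁.
PN = (0.713 − 0.0749) / 0.713 = 0.6381 / 0.713 ≈ 0.8950

PN ≈ 0.895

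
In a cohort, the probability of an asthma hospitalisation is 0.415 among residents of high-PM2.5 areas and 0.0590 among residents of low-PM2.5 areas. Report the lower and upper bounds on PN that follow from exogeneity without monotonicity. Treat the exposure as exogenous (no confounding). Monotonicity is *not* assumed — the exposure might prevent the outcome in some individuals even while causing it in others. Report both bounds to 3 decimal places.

0.858 ≤ PN ≤ 1.000

Let p₁ = 0.415, p₀ = 0.059.
Under exogeneity alone the bounds on PN are max{0,(p₁−p₀)/p₁} ≤ PN ≤ min{1,(1−p₀)/p₁}.
  lower = (p₁ − p₀)/p₁ = 0.356 / 0.415 ≈ 0.8578
  upper = min{1, (1 − p₀)/p₁} = 0.941 / 0.415 ≈ 2.2675 → capped at 1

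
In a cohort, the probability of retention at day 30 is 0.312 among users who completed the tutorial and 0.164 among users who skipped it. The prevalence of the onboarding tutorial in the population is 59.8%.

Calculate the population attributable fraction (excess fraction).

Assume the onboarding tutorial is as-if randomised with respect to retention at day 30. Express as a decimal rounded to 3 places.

Let p₁ = 0.312, p₀ = 0.164.
Overall risk P(Y=1) = π·p₁ + (1−π)·p₀ = 0.598×0.312 + 0.402×0.164 = 0.2525.
Under exogeneity, PAF = [P(Y=1) − p₀] / P(Y=1).
PAF = (0.2525 − 0.164) / 0.2525 ≈ 0.3505

PAF ≈ 0.351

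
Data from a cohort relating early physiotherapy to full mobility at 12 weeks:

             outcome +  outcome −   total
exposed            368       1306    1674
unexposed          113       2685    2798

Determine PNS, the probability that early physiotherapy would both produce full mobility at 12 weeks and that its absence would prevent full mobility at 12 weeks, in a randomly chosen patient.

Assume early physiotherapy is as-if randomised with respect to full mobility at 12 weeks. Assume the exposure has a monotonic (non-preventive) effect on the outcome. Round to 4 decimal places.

p₁ = P(outcome | exposed) = 368/1674 = 0.21983
p₀ = P(outcome | unexposed) = 113/2798 = 0.040386
Under exogeneity and monotonicity, PNS = p₁ − p₀.
PNS = 0.21983 − 0.040386 = 0.17945

PNS ≈ 0.1794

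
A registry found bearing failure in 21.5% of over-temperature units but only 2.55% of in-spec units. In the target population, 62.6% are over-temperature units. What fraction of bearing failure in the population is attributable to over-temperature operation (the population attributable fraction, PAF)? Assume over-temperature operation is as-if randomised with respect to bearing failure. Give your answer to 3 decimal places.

PAF ≈ 0.823

p₁ = 0.215, p₀ = 0.0255.
Overall risk P(Y=1) = π·p₁ + (1−π)·p₀ = 0.626×0.215 + 0.374×0.0255 = 0.14413.
Under exogeneity, PAF = [P(Y=1) − p₀] / P(Y=1).
PAF = (0.14413 − 0.0255) / 0.14413 ≈ 0.8231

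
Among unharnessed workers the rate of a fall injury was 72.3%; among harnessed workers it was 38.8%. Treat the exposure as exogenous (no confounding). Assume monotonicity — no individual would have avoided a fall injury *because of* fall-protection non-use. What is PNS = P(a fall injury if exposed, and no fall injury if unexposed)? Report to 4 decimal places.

PNS ≈ 0.3350

p₁ = 0.723, p₀ = 0.388.
Under exogeneity and monotonicity, PNS = p₁ − p₀.
PNS = 0.723 − 0.388 = 0.335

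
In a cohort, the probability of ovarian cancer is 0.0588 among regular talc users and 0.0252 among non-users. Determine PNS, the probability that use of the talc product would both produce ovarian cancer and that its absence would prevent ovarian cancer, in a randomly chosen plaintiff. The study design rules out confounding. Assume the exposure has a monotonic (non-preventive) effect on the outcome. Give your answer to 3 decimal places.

PNS ≈ 0.034

Let p₁ = 0.0588, p₀ = 0.0252.
Under exogeneity and monotonicity, PNS = p₁ − p₀.
PNS = 0.0588 − 0.0252 = 0.0336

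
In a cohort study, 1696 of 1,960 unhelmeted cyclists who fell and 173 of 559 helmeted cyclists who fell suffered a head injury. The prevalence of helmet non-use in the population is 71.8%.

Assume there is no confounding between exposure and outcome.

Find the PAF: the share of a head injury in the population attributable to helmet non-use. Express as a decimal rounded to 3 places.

PAF ≈ 0.563

p₁ = P(outcome | exposed) = 1696/1960 = 0.86531
p₀ = P(outcome | unexposed) = 173/559 = 0.30948
Overall risk P(Y=1) = π·p₁ + (1−π)·p₀ = 0.718×0.86531 + 0.282×0.30948 = 0.70856.
Under exogeneity, PAF = [P(Y=1) − p₀] / P(Y=1).
PAF = (0.70856 − 0.30948) / 0.70856 ≈ 0.5632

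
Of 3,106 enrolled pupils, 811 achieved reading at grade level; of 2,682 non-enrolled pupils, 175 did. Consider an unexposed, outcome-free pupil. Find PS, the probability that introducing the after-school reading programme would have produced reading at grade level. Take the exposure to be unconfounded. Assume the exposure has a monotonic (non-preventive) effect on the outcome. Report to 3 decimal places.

PS ≈ 0.210

p₁ = P(outcome | exposed) = 811/3106 = 0.26111
p₀ = P(outcome | unexposed) = 175/2682 = 0.06525
Under exogeneity and monotonicity, PS = (p₁ − p₀) / (1 − p₀).
PS = (0.26111 − 0.06525) / (1 − 0.06525) = 0.19586 / 0.93475 ≈ 0.2095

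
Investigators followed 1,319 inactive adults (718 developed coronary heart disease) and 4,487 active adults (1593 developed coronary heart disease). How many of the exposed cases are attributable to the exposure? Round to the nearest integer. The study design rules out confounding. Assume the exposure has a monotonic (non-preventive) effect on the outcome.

p₁ = P(outcome | exposed) = 718/1319 = 0.54435
p₀ = P(outcome | unexposed) = 1593/4487 = 0.35503
PN = (p₁ − p₀)/p₁ = (0.54435 − 0.35503) / 0.54435 ≈ 0.34780.
Attributable cases ≈ PN × (exposed cases) = 0.34780 × 718 ≈ 249.72.

about 250 cases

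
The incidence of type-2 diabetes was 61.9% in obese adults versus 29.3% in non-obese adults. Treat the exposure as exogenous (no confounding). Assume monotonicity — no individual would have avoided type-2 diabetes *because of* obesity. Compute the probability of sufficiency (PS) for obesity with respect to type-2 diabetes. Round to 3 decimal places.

p₁ = 0.619, p₀ = 0.293.
Under exogeneity and monotonicity, PS = (p₁ − p₀) / (1 − p₀).
PS = (0.619 − 0.293) / (1 − 0.293) = 0.326 / 0.707 ≈ 0.4611

PS ≈ 0.461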